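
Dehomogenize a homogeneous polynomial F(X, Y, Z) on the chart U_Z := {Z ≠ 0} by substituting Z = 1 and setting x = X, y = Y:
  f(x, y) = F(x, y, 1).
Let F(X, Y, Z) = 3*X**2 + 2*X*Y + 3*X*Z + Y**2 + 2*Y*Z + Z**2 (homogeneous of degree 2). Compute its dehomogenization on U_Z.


f(x, y) = 3*x**2 + 2*x*y + 3*x + y**2 + 2*y + 1

On U_Z we set Z = 1. Each monomial c·X^i·Y^j·Z^k in F becomes c·x^i·y^j·1^k = c·x^i·y^j.
Substituting Z = 1: F(X, Y, 1) = 3*x**2 + 2*x*y + 3*x + y**2 + 2*y + 1.
Note: deg(f) ≤ deg(F) = 2; strict inequality happens when F is divisible by Z (lost terms).


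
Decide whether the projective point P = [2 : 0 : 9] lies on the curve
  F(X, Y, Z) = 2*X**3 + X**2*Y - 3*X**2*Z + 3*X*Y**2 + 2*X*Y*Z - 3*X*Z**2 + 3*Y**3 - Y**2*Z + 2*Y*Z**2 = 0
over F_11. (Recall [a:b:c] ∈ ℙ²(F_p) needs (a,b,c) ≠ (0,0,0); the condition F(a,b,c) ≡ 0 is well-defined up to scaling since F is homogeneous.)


F(2,0,9) ≡ 5 (mod 11); P is NOT on the curve.

Evaluate F(2, 0, 9) term-by-term (mod 11).
  2*X**3 ↦ 2·8·1·1 = 16
  X**2*Y ↦ 1·4·0·1 = 0
  -3*X**2*Z ↦ -3·4·1·9 = -108
  3*X*Y**2 ↦ 3·2·0·1 = 0
  2*X*Y*Z ↦ 2·2·0·9 = 0
  -3*X*Z**2 ↦ -3·2·1·81 = -486
  3*Y**3 ↦ 3·1·0·1 = 0
  -Y**2*Z ↦ -1·1·0·9 = 0
  2*Y*Z**2 ↦ 2·1·0·81 = 0
Sum: F(2, 0, 9) = (16) + (0) + (-108) + (0) + (0) + (-486) + (0) + (0) + (0) = -578.
Reducing mod 11: -578 ≡ 5 (mod 11).
Since F(a, b, c) ≡ 5 ≠ 0 (mod 11), P does NOT lie on the curve.


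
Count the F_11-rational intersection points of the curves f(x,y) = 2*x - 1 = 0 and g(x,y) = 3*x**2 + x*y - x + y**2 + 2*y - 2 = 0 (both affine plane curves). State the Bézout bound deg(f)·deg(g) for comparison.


Common zeros: {(6, 5), (6, 9)}; count = 2; Bézout bound = 2.

deg(f) = 1, deg(g) = 2, so Bézout bound = 2.
Scan x ∈ F_11. For each x, list the y ∈ F_11 with f(x, y) ≡ 0 and those with g(x, y) ≡ 0 (mod 11); the common zeros in that column are the intersection.
  x = 0: f ≡ 0 at y ∈ ∅; g ≡ 0 at y ∈ {4, 5}; common: ∅.
  x = 1: f ≡ 0 at y ∈ ∅; g ≡ 0 at y ∈ {0, 8}; common: ∅.
  x = 2: f ≡ 0 at y ∈ ∅; g ≡ 0 at y ∈ ∅; common: ∅.
  x = 3: f ≡ 0 at y ∈ ∅; g ≡ 0 at y ∈ {0, 6}; common: ∅.
  x = 4: f ≡ 0 at y ∈ ∅; g ≡ 0 at y ∈ {8}; common: ∅.
  x = 5: f ≡ 0 at y ∈ ∅; g ≡ 0 at y ∈ ∅; common: ∅.
  x = 6: f ≡ 0 at y ∈ {0, 1, 2, 3, 4, 5, 6, 7, 8, 9, 10}; g ≡ 0 at y ∈ {5, 9}; common: {5, 9}.
  x = 7: f ≡ 0 at y ∈ ∅; g ≡ 0 at y ∈ ∅; common: ∅.
  x = 8: f ≡ 0 at y ∈ ∅; g ≡ 0 at y ∈ ∅; common: ∅.
  x = 9: f ≡ 0 at y ∈ ∅; g ≡ 0 at y ∈ ∅; common: ∅.
  x = 10: f ≡ 0 at y ∈ ∅; g ≡ 0 at y ∈ {4, 6}; common: ∅.
Collecting: common zeros = {(6, 5), (6, 9)}, so the count is 2.
Comparison with the Bézout bound: 2 ≤ 2 = deg(f)·deg(g), as expected for curves with no common component (the bound is attained).


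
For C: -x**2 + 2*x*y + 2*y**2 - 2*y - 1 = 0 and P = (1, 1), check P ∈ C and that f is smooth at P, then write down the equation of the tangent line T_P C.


Tangent line at P: 4*y - 4 = 0.

Step 1: f(1, 1) = 0, so P lies on C.
Step 2: partial derivatives
  f_x(x, y) = -2*x + 2*y, f_y(x, y) = 2*x + 4*y - 2.
  f_x(P) = 0, f_y(P) = 4 (gradient nonzero, so P is smooth).
Step 3: tangent line at P: 0·(x − 1) + 4·(y − 1) = 0.
Expanding: 4*y - 4 = 0.


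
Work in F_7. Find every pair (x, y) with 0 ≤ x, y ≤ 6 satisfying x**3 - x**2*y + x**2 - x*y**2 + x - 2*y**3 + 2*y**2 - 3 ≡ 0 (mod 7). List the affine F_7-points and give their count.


Affine F_7-points: {(0, 5), (1, 0), (1, 2), (2, 4), (2, 5)}; count = 5.

For each of the 49 pairs (x, y) ∈ F_7², evaluate f(x, y) mod 7. Record the zeros.
  x = 0: [0↦4, 1↦4, 2↦3, 3↦3, 4↦6, 5↦0, 6↦1]  zeros at y ∈ {5}
  x = 1: [0↦0, 1↦5, 2↦0, 3↦1, 4↦3, 5↦1, 6↦4]  zeros at y ∈ {0, 2}
  x = 2: [0↦4, 1↦5, 2↦1, 3↦1, 4↦0, 5↦0, 6↦3]  zeros at y ∈ {4, 5}
  x = 3: [0↦1, 1↦3, 2↦5, 3↦2, 4↦3, 5↦3, 6↦4]  zeros at y ∈ ∅
  x = 4: [0↦4, 1↦5, 2↦4, 3↦3, 4↦4, 5↦2, 6↦6]  zeros at y ∈ ∅
  x = 5: [0↦5, 1↦3, 2↦4, 3↦3, 4↦2, 5↦3, 6↦1]  zeros at y ∈ ∅
  x = 6: [0↦3, 1↦3, 2↦4, 3↦1, 4↦3, 5↦5, 6↦2]  zeros at y ∈ ∅
Collecting zeros: affine points = {(0, 5), (1, 0), (1, 2), (2, 4), (2, 5)}.
Total count |C(F_7)_aff| = 5.


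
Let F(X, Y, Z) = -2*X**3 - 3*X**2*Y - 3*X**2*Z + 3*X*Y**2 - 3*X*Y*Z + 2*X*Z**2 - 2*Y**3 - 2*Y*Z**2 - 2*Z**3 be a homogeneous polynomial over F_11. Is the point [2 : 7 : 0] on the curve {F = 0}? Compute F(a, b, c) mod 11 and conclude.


F(2,7,0) ≡ 3 (mod 11); P is NOT on the curve.

Evaluate F(2, 7, 0) term-by-term (mod 11).
  -2*X**3 ↦ -2·8·1·1 = -16
  -3*X**2*Y ↦ -3·4·7·1 = -84
  -3*X**2*Z ↦ -3·4·1·0 = 0
  3*X*Y**2 ↦ 3·2·49·1 = 294
  -3*X*Y*Z ↦ -3·2·7·0 = 0
  2*X*Z**2 ↦ 2·2·1·0 = 0
  -2*Y**3 ↦ -2·1·343·1 = -686
  -2*Y*Z**2 ↦ -2·1·7·0 = 0
  -2*Z**3 ↦ -2·1·1·0 = 0
Sum: F(2, 7, 0) = (-16) + (-84) + (0) + (294) + (0) + (0) + (-686) + (0) + (0) = -492.
Reducing mod 11: -492 ≡ 3 (mod 11).
Since F(a, b, c) ≡ 3 ≠ 0 (mod 11), P does NOT lie on the curve.


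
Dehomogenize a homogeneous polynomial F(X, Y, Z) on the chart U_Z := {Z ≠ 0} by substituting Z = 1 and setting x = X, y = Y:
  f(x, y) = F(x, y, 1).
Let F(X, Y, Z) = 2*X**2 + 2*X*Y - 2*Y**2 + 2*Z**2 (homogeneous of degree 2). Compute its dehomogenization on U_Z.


f(x, y) = 2*x**2 + 2*x*y - 2*y**2 + 2

On U_Z we set Z = 1. Each monomial c·X^i·Y^j·Z^k in F becomes c·x^i·y^j·1^k = c·x^i·y^j.
Substituting Z = 1: F(X, Y, 1) = 2*x**2 + 2*x*y - 2*y**2 + 2.
Note: deg(f) ≤ deg(F) = 2; strict inequality happens when F is divisible by Z (lost terms).


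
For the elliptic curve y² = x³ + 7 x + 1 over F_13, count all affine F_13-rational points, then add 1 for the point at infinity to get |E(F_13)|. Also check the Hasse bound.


Affine points = {(0, 1), (0, 12), (1, 3), (1, 10), (2, 6), (2, 7), (3, 6), (3, 7), (6, 5), (6, 8), (7, 4), (7, 9), (8, 6), (8, 7), (9, 0)}; affine count = 15; |E(F_13)| = 16.

Discriminant check: Δ ∝ 4a³ + 27b² = 4·7³ + 27·1² = 4·343 + 27·1 ≡ 8 (mod 13). Nonzero ⇒ E is nonsingular.
For each x ∈ F_13, compute rhs = x³ + 7·x + 1 mod 13, then count y ∈ F_13 with y² ≡ rhs.
  x = 0: rhs = 1, matching y values: 1, 12 (2 points).
  x = 1: rhs = 9, matching y values: 3, 10 (2 points).
  x = 2: rhs = 10, matching y values: 6, 7 (2 points).
  x = 3: rhs = 10, matching y values: 6, 7 (2 points).
  x = 4: rhs = 2, matching y values: none (0 points).
  x = 5: rhs = 5, matching y values: none (0 points).
  x = 6: rhs = 12, matching y values: 5, 8 (2 points).
  x = 7: rhs = 3, matching y values: 4, 9 (2 points).
  x = 8: rhs = 10, matching y values: 6, 7 (2 points).
  x = 9: rhs = 0, matching y values: 0 (1 points).
  x = 10: rhs = 5, matching y values: none (0 points).
  x = 11: rhs = 5, matching y values: none (0 points).
  x = 12: rhs = 6, matching y values: none (0 points).
Total affine count: 15.
Full point count |E(F_13)| = 15 + 1 = 16.
Hasse bound: |16 − (13+1)| = |2| = 2 ≤ 2√13 ≈ 7.2111 ✓.


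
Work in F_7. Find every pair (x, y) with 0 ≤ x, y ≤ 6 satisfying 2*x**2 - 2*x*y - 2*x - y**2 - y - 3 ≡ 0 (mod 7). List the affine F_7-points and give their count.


Affine F_7-points: {(1, 1), (1, 3), (2, 4), (2, 5), (3, 3), (3, 4), (4, 0), (4, 5)}; count = 8.

For each of the 49 pairs (x, y) ∈ F_7², evaluate f(x, y) mod 7. Record the zeros.
  x = 0: [0↦4, 1↦2, 2↦5, 3↦6, 4↦5, 5↦2, 6↦4]  zeros at y ∈ ∅
  x = 1: [0↦4, 1↦0, 2↦1, 3↦0, 4↦4, 5↦6, 6↦6]  zeros at y ∈ {1, 3}
  x = 2: [0↦1, 1↦2, 2↦1, 3↦5, 4↦0, 5↦0, 6↦5]  zeros at y ∈ {4, 5}
  x = 3: [0↦2, 1↦1, 2↦5, 3↦0, 4↦0, 5↦5, 6↦1]  zeros at y ∈ {3, 4}
  x = 4: [0↦0, 1↦4, 2↦6, 3↦6, 4↦4, 5↦0, 6↦1]  zeros at y ∈ {0, 5}
  x = 5: [0↦2, 1↦4, 2↦4, 3↦2, 4↦5, 5↦6, 6↦5]  zeros at y ∈ ∅
  x = 6: [0↦1, 1↦1, 2↦6, 3↦2, 4↦3, 5↦2, 6↦6]  zeros at y ∈ ∅
Collecting zeros: affine points = {(1, 1), (1, 3), (2, 4), (2, 5), (3, 3), (3, 4), (4, 0), (4, 5)}.
Total count |C(F_7)_aff| = 8.


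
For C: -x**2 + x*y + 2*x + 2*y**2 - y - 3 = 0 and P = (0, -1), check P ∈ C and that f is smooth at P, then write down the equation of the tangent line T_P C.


Tangent line at P: x - 5*y - 5 = 0.

Step 1: f(0, -1) = 0, so P lies on C.
Step 2: partial derivatives
  f_x(x, y) = -2*x + y + 2, f_y(x, y) = x + 4*y - 1.
  f_x(P) = 1, f_y(P) = -5 (gradient nonzero, so P is smooth).
Step 3: tangent line at P: 1·(x − 0) + -5·(y − -1) = 0.
Expanding: x - 5*y - 5 = 0.


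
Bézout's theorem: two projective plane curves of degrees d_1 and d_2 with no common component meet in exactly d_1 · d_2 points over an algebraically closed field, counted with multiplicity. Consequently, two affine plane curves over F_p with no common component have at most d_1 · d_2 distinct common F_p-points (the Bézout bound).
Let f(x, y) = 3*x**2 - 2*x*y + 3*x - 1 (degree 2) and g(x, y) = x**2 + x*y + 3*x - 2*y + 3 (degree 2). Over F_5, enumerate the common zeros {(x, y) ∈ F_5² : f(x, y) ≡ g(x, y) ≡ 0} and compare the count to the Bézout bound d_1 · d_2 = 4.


Common zeros: ∅; count = 0; Bézout bound = 4.

deg(f) = 2, deg(g) = 2, so Bézout bound = 4.
Scan x ∈ F_5. For each x, list the y ∈ F_5 with f(x, y) ≡ 0 and those with g(x, y) ≡ 0 (mod 5); the common zeros in that column are the intersection.
  x = 0: f ≡ 0 at y ∈ ∅; g ≡ 0 at y ∈ {4}; common: ∅.
  x = 1: f ≡ 0 at y ∈ {0}; g ≡ 0 at y ∈ {2}; common: ∅.
  x = 2: f ≡ 0 at y ∈ {3}; g ≡ 0 at y ∈ ∅; common: ∅.
  x = 3: f ≡ 0 at y ∈ {0}; g ≡ 0 at y ∈ {4}; common: ∅.
  x = 4: f ≡ 0 at y ∈ {3}; g ≡ 0 at y ∈ {2}; common: ∅.
Collecting: common zeros = ∅, so the count is 0.
Comparison with the Bézout bound: 0 ≤ 4 = deg(f)·deg(g), as expected for curves with no common component (the affine F_5-count falls short of the bound because intersections may lie at infinity, over extension fields, or carry multiplicity).


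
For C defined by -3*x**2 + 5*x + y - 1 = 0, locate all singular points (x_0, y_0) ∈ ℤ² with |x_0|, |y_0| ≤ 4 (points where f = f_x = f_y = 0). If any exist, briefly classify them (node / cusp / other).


No singular points in the scanned grid; C is smooth there.

Compute partial derivatives:
  f_x = 5 - 6*x.
  f_y = 1.
f_y = 1 is a nonzero constant, so f_y never vanishes: no point (x, y) can satisfy f = f_x = f_y = 0. In particular no (x, y) ∈ {−4, ..., 4}² is singular; the curve is smooth.


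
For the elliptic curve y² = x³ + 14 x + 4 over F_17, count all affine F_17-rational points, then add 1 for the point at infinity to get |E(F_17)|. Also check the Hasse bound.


Affine points = {(0, 2), (0, 15), (1, 6), (1, 11), (6, 7), (6, 10), (8, 4), (8, 13), (9, 3), (9, 14), (12, 8), (12, 9), (15, 6), (15, 11)}; affine count = 14; |E(F_17)| = 15.

Discriminant check: Δ ∝ 4a³ + 27b² = 4·14³ + 27·4² = 4·2744 + 27·16 ≡ 1 (mod 17). Nonzero ⇒ E is nonsingular.
For each x ∈ F_17, compute rhs = x³ + 14·x + 4 mod 17, then count y ∈ F_17 with y² ≡ rhs.
  x = 0: rhs = 4, matching y values: 2, 15 (2 points).
  x = 1: rhs = 2, matching y values: 6, 11 (2 points).
  x = 2: rhs = 6, matching y values: none (0 points).
  x = 3: rhs = 5, matching y values: none (0 points).
  x = 4: rhs = 5, matching y values: none (0 points).
  x = 5: rhs = 12, matching y values: none (0 points).
  x = 6: rhs = 15, matching y values: 7, 10 (2 points).
  x = 7: rhs = 3, matching y values: none (0 points).
  x = 8: rhs = 16, matching y values: 4, 13 (2 points).
  x = 9: rhs = 9, matching y values: 3, 14 (2 points).
  x = 10: rhs = 5, matching y values: none (0 points).
  x = 11: rhs = 10, matching y values: none (0 points).
  x = 12: rhs = 13, matching y values: 8, 9 (2 points).
  x = 13: rhs = 3, matching y values: none (0 points).
  x = 14: rhs = 3, matching y values: none (0 points).
  x = 15: rhs = 2, matching y values: 6, 11 (2 points).
  x = 16: rhs = 6, matching y values: none (0 points).
Total affine count: 14.
Full point count |E(F_17)| = 14 + 1 = 15.
Hasse bound: |15 − (17+1)| = |-3| = 3 ≤ 2√17 ≈ 8.2462 ✓.


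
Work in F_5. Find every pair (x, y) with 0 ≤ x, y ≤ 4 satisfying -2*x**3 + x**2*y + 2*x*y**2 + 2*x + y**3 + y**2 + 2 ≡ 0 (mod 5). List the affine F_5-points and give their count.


Affine F_5-points: {(2, 0), (2, 1), (2, 4)}; count = 3.

For each of the 25 pairs (x, y) ∈ F_5², evaluate f(x, y) mod 5. Record the zeros.
  x = 0: [0↦2, 1↦4, 2↦4, 3↦3, 4↦2]  zeros at y ∈ ∅
  x = 1: [0↦2, 1↦2, 2↦4, 3↦4, 4↦3]  zeros at y ∈ ∅
  x = 2: [0↦0, 1↦0, 2↦1, 3↦4, 4↦0]  zeros at y ∈ {0, 1, 4}
  x = 3: [0↦4, 1↦1, 2↦3, 3↦1, 4↦1]  zeros at y ∈ ∅
  x = 4: [0↦2, 1↦3, 2↦3, 3↦3, 4↦4]  zeros at y ∈ ∅
Collecting zeros: affine points = {(2, 0), (2, 1), (2, 4)}.
Total count |C(F_5)_aff| = 3.


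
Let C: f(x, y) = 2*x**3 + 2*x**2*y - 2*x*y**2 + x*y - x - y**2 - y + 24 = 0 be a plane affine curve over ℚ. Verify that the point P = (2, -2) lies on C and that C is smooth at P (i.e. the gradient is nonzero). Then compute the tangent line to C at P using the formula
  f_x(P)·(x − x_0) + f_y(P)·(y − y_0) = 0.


Tangent line at P: -3*x + 29*y + 64 = 0.

Step 1: f(2, -2) = 0, so P lies on C.
Step 2: partial derivatives
  f_x(x, y) = 6*x**2 + 4*x*y - 2*y**2 + y - 1, f_y(x, y) = 2*x**2 - 4*x*y + x - 2*y - 1.
  f_x(P) = -3, f_y(P) = 29 (gradient nonzero, so P is smooth).
Step 3: tangent line at P: -3·(x − 2) + 29·(y − -2) = 0.
Expanding: -3*x + 29*y + 64 = 0.


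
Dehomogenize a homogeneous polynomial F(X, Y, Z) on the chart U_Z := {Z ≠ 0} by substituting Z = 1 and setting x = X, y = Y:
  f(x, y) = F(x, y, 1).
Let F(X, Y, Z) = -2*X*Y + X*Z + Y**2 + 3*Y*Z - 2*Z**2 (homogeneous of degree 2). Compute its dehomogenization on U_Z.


f(x, y) = -2*x*y + x + y**2 + 3*y - 2

On U_Z we set Z = 1. Each monomial c·X^i·Y^j·Z^k in F becomes c·x^i·y^j·1^k = c·x^i·y^j.
Substituting Z = 1: F(X, Y, 1) = -2*x*y + x + y**2 + 3*y - 2.
Note: deg(f) ≤ deg(F) = 2; strict inequality happens when F is divisible by Z (lost terms).


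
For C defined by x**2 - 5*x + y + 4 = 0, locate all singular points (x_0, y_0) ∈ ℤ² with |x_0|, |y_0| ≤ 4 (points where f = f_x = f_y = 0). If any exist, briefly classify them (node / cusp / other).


No singular points in the scanned grid; C is smooth there.

Compute partial derivatives:
  f_x = 2*x - 5.
  f_y = 1.
f_y = 1 is a nonzero constant, so f_y never vanishes: no point (x, y) can satisfy f = f_x = f_y = 0. In particular no (x, y) ∈ {−4, ..., 4}² is singular; the curve is smooth.


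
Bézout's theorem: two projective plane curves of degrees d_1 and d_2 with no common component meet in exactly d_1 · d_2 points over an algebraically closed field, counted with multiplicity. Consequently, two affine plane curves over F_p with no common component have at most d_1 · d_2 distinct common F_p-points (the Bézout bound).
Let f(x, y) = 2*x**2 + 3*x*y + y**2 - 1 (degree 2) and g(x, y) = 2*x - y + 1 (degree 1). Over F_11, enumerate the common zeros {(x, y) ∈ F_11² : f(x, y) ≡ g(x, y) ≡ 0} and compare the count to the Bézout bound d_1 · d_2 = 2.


Common zeros: {(0, 1), (4, 9)}; count = 2; Bézout bound = 2.

deg(f) = 2, deg(g) = 1, so Bézout bound = 2.
Scan x ∈ F_11. For each x, list the y ∈ F_11 with f(x, y) ≡ 0 and those with g(x, y) ≡ 0 (mod 11); the common zeros in that column are the intersection.
  x = 0: f ≡ 0 at y ∈ {1, 10}; g ≡ 0 at y ∈ {1}; common: {1}.
  x = 1: f ≡ 0 at y ∈ {2, 6}; g ≡ 0 at y ∈ {3}; common: ∅.
  x = 2: f ≡ 0 at y ∈ ∅; g ≡ 0 at y ∈ {5}; common: ∅.
  x = 3: f ≡ 0 at y ∈ ∅; g ≡ 0 at y ∈ {7}; common: ∅.
  x = 4: f ≡ 0 at y ∈ {1, 9}; g ≡ 0 at y ∈ {9}; common: {9}.
  x = 5: f ≡ 0 at y ∈ ∅; g ≡ 0 at y ∈ {0}; common: ∅.
  x = 6: f ≡ 0 at y ∈ ∅; g ≡ 0 at y ∈ {2}; common: ∅.
  x = 7: f ≡ 0 at y ∈ {2, 10}; g ≡ 0 at y ∈ {4}; common: ∅.
  x = 8: f ≡ 0 at y ∈ ∅; g ≡ 0 at y ∈ {6}; common: ∅.
  x = 9: f ≡ 0 at y ∈ ∅; g ≡ 0 at y ∈ {8}; common: ∅.
  x = 10: f ≡ 0 at y ∈ {5, 9}; g ≡ 0 at y ∈ {10}; common: ∅.
Collecting: common zeros = {(0, 1), (4, 9)}, so the count is 2.
Comparison with the Bézout bound: 2 ≤ 2 = deg(f)·deg(g), as expected for curves with no common component (the bound is attained).


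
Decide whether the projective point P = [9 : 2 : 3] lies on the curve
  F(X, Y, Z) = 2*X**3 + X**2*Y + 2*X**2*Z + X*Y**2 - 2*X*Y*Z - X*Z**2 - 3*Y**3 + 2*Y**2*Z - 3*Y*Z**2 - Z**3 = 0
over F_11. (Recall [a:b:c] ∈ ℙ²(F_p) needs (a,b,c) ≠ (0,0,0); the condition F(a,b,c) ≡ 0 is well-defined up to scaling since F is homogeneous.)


F(9,2,3) ≡ 2 (mod 11); P is NOT on the curve.

Evaluate F(9, 2, 3) term-by-term (mod 11).
  2*X**3 ↦ 2·729·1·1 = 1458
  X**2*Y ↦ 1·81·2·1 = 162
  2*X**2*Z ↦ 2·81·1·3 = 486
  X*Y**2 ↦ 1·9·4·1 = 36
  -2*X*Y*Z ↦ -2·9·2·3 = -108
  -X*Z**2 ↦ -1·9·1·9 = -81
  -3*Y**3 ↦ -3·1·8·1 = -24
  2*Y**2*Z ↦ 2·1·4·3 = 24
  -3*Y*Z**2 ↦ -3·1·2·9 = -54
  -Z**3 ↦ -1·1·1·27 = -27
Sum: F(9, 2, 3) = (1458) + (162) + (486) + (36) + (-108) + (-81) + (-24) + (24) + (-54) + (-27) = 1872.
Reducing mod 11: 1872 ≡ 2 (mod 11).
Since F(a, b, c) ≡ 2 ≠ 0 (mod 11), P does NOT lie on the curve.


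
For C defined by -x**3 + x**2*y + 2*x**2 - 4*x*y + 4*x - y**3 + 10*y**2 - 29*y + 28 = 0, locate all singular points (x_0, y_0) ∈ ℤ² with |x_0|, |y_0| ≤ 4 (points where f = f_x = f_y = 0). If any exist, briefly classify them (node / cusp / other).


Singular points: {(2, 3)}; classification: node.

Compute partial derivatives:
  f_x = -3*x**2 + 2*x*y + 4*x - 4*y + 4.
  f_y = x**2 - 4*x - 3*y**2 + 20*y - 29.
Scan x_0 ∈ {−4, ..., 4}. For each x_0, f_y(x_0, y) is a polynomial in y; find its integer roots y ∈ {−4, ..., 4}, then test f_x and f at those candidates.
  x = -4: f_y(-4, y) = -3*y**2 + 20*y + 3; no integer root y with |y| ≤ 4.
  x = -3: f_y(-3, y) = -3*y**2 + 20*y - 8; no integer root y with |y| ≤ 4.
  x = -2: f_y(-2, y) = -3*y**2 + 20*y - 17; vanishes at y ∈ {1}. (-2, 1): f_x = -24 ≠ 0.
  x = -1: f_y(-1, y) = -3*y**2 + 20*y - 24; no integer root y with |y| ≤ 4.
  x = 0: f_y(0, y) = -3*y**2 + 20*y - 29; no integer root y with |y| ≤ 4.
  x = 1: f_y(1, y) = -3*y**2 + 20*y - 32; vanishes at y ∈ {4}. (1, 4): f_x = -3 ≠ 0.
  x = 2: f_y(2, y) = -3*y**2 + 20*y - 33; vanishes at y ∈ {3}. (2, 3): f_x = 0, f = 0 — SINGULAR.
  x = 3: f_y(3, y) = -3*y**2 + 20*y - 32; vanishes at y ∈ {4}. (3, 4): f_x = -3 ≠ 0.
  x = 4: f_y(4, y) = -3*y**2 + 20*y - 29; no integer root y with |y| ≤ 4.
Only singular point on the grid: (2, 3).
Classify: substitute x = 2 + u, y = 3 + v and expand: f = -u**3 + u**2*v - u**2 - v**3 + v**2.
No constant or linear terms (consistent with a singular point). Quadratic part: -u**2 + v**2. Cubic part: -u**3 + u**2*v - v**3.
The quadratic part v**2 - u**2 = (v − u)(v + u) splits into two distinct linear factors, so there are two distinct tangent lines y − 3 = ±(x − 2) — this is a node (ordinary double point).
Classification: node.


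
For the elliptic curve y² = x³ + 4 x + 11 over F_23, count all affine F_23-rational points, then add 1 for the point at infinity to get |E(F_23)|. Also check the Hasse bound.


Affine points = {(1, 4), (1, 19), (2, 2), (2, 21), (3, 2), (3, 21), (5, 8), (5, 15), (8, 7), (8, 16), (10, 4), (10, 19), (11, 11), (11, 12), (12, 4), (12, 19), (13, 11), (13, 12), (16, 10), (16, 13), (17, 1), (17, 22), (18, 2), (18, 21), (19, 0), (20, 8), (20, 15), (21, 8), (21, 15), (22, 11), (22, 12)}; affine count = 31; |E(F_23)| = 32.

Discriminant check: Δ ∝ 4a³ + 27b² = 4·4³ + 27·11² = 4·64 + 27·121 ≡ 4 (mod 23). Nonzero ⇒ E is nonsingular.
For each x ∈ F_23, compute rhs = x³ + 4·x + 11 mod 23, then count y ∈ F_23 with y² ≡ rhs.
  x = 0: rhs = 11, matching y values: none (0 points).
  x = 1: rhs = 16, matching y values: 4, 19 (2 points).
  x = 2: rhs = 4, matching y values: 2, 21 (2 points).
  x = 3: rhs = 4, matching y values: 2, 21 (2 points).
  x = 4: rhs = 22, matching y values: none (0 points).
  x = 5: rhs = 18, matching y values: 8, 15 (2 points).
  x = 6: rhs = 21, matching y values: none (0 points).
  x = 7: rhs = 14, matching y values: none (0 points).
  x = 8: rhs = 3, matching y values: 7, 16 (2 points).
  x = 9: rhs = 17, matching y values: none (0 points).
  x = 10: rhs = 16, matching y values: 4, 19 (2 points).
  x = 11: rhs = 6, matching y values: 11, 12 (2 points).
  x = 12: rhs = 16, matching y values: 4, 19 (2 points).
  x = 13: rhs = 6, matching y values: 11, 12 (2 points).
  x = 14: rhs = 5, matching y values: none (0 points).
  x = 15: rhs = 19, matching y values: none (0 points).
  x = 16: rhs = 8, matching y values: 10, 13 (2 points).
  x = 17: rhs = 1, matching y values: 1, 22 (2 points).
  x = 18: rhs = 4, matching y values: 2, 21 (2 points).
  x = 19: rhs = 0, matching y values: 0 (1 points).
  x = 20: rhs = 18, matching y values: 8, 15 (2 points).
  x = 21: rhs = 18, matching y values: 8, 15 (2 points).
  x = 22: rhs = 6, matching y values: 11, 12 (2 points).
Total affine count: 31.
Full point count |E(F_23)| = 31 + 1 = 32.
Hasse bound: |32 − (23+1)| = |8| = 8 ≤ 2√23 ≈ 9.5917 ✓.


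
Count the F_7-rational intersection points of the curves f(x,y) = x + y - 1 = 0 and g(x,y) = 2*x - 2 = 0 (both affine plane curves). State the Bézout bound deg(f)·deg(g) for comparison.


Common zeros: {(1, 0)}; count = 1; Bézout bound = 1.

deg(f) = 1, deg(g) = 1, so Bézout bound = 1.
Scan x ∈ F_7. For each x, list the y ∈ F_7 with f(x, y) ≡ 0 and those with g(x, y) ≡ 0 (mod 7); the common zeros in that column are the intersection.
  x = 0: f ≡ 0 at y ∈ {1}; g ≡ 0 at y ∈ ∅; common: ∅.
  x = 1: f ≡ 0 at y ∈ {0}; g ≡ 0 at y ∈ {0, 1, 2, 3, 4, 5, 6}; common: {0}.
  x = 2: f ≡ 0 at y ∈ {6}; g ≡ 0 at y ∈ ∅; common: ∅.
  x = 3: f ≡ 0 at y ∈ {5}; g ≡ 0 at y ∈ ∅; common: ∅.
  x = 4: f ≡ 0 at y ∈ {4}; g ≡ 0 at y ∈ ∅; common: ∅.
  x = 5: f ≡ 0 at y ∈ {3}; g ≡ 0 at y ∈ ∅; common: ∅.
  x = 6: f ≡ 0 at y ∈ {2}; g ≡ 0 at y ∈ ∅; common: ∅.
Collecting: common zeros = {(1, 0)}, so the count is 1.
Comparison with the Bézout bound: 1 ≤ 1 = deg(f)·deg(g), as expected for curves with no common component (the bound is attained).


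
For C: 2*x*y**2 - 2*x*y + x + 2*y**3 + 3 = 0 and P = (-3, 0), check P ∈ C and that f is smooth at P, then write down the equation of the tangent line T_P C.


Tangent line at P: x + 6*y + 3 = 0.

Step 1: f(-3, 0) = 0, so P lies on C.
Step 2: partial derivatives
  f_x(x, y) = 2*y**2 - 2*y + 1, f_y(x, y) = 4*x*y - 2*x + 6*y**2.
  f_x(P) = 1, f_y(P) = 6 (gradient nonzero, so P is smooth).
Step 3: tangent line at P: 1·(x − -3) + 6·(y − 0) = 0.
Expanding: x + 6*y + 3 = 0.


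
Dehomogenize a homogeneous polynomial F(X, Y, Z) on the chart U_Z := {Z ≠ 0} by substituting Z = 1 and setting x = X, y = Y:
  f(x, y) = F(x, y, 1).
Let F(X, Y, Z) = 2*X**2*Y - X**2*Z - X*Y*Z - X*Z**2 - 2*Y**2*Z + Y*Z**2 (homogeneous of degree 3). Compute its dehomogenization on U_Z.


f(x, y) = 2*x**2*y - x**2 - x*y - x - 2*y**2 + y

On U_Z we set Z = 1. Each monomial c·X^i·Y^j·Z^k in F becomes c·x^i·y^j·1^k = c·x^i·y^j.
Substituting Z = 1: F(X, Y, 1) = 2*x**2*y - x**2 - x*y - x - 2*y**2 + y.
Note: deg(f) ≤ deg(F) = 3; strict inequality happens when F is divisible by Z (lost terms).


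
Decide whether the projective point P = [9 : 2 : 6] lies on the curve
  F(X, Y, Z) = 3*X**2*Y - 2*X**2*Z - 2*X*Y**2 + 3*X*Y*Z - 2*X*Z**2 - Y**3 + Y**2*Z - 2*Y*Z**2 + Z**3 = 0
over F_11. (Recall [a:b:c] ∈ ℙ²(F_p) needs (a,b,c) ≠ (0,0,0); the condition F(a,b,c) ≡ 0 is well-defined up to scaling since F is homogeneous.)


F(9,2,6) ≡ 9 (mod 11); P is NOT on the curve.

Evaluate F(9, 2, 6) term-by-term (mod 11).
  3*X**2*Y ↦ 3·81·2·1 = 486
  -2*X**2*Z ↦ -2·81·1·6 = -972
  -2*X*Y**2 ↦ -2·9·4·1 = -72
  3*X*Y*Z ↦ 3·9·2·6 = 324
  -2*X*Z**2 ↦ -2·9·1·36 = -648
  -Y**3 ↦ -1·1·8·1 = -8
  Y**2*Z ↦ 1·1·4·6 = 24
  -2*Y*Z**2 ↦ -2·1·2·36 = -144
  Z**3 ↦ 1·1·1·216 = 216
Sum: F(9, 2, 6) = (486) + (-972) + (-72) + (324) + (-648) + (-8) + (24) + (-144) + (216) = -794.
Reducing mod 11: -794 ≡ 9 (mod 11).
Since F(a, b, c) ≡ 9 ≠ 0 (mod 11), P does NOT lie on the curve.


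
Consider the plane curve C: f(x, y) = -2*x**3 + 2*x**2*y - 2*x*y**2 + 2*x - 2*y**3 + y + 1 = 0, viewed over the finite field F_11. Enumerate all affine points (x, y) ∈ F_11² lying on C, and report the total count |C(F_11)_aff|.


Affine F_11-points: {(0, 1), (1, 1), (2, 0), (2, 10), (3, 5), (5, 5), (7, 0), (7, 4), (8, 5), (9, 3), (10, 6)}; count = 11.

For each of the 121 pairs (x, y) ∈ F_11², evaluate f(x, y) mod 11. Record the zeros.
  x = 0: [0↦1, 1↦0, 2↦9, 3↦5, 4↦9, 5↦9, 6↦4, 7↦4, 8↦8, 9↦4, 10↦2]  zeros at y ∈ {1}
  x = 1: [0↦1, 1↦0, 2↦5, 3↦4, 4↦7, 5↦2, 6↦10, 7↦8, 8↦6, 9↦3, 10↦9]  zeros at y ∈ {1}
  x = 2: [0↦0, 1↦3, 2↦8, 3↦3, 4↦9, 5↦3, 6↦6, 7↦6, 8↦2, 9↦4, 10↦0]  zeros at y ∈ {0, 10}
  x = 3: [0↦8, 1↦8, 2↦6, 3↦1, 4↦3, 5↦0, 6↦2, 7↦8, 8↦6, 9↦6, 10↦7]  zeros at y ∈ {5}
  x = 4: [0↦2, 1↦3, 2↦9, 3↦8, 4↦10, 5↦3, 6↦8, 7↦2, 8↦6, 9↦8, 10↦7]  zeros at y ∈ ∅
  x = 5: [0↦3, 1↦9, 2↦5, 3↦1, 4↦7, 5↦0, 6↦1, 7↦9, 8↦1, 9↦9, 10↦10]  zeros at y ∈ {5}
  x = 6: [0↦10, 1↦3, 2↦4, 3↦1, 4↦4, 5↦1, 6↦2, 7↦6, 8↦1, 9↦8, 10↦4]  zeros at y ∈ ∅
  x = 7: [0↦0, 1↦6, 2↦5, 3↦7, 4↦0, 5↦5, 6↦10, 7↦3, 8↦5, 9↦4, 10↦10]  zeros at y ∈ {0, 4}
  x = 8: [0↦5, 1↦6, 2↦7, 3↦7, 4↦5, 5↦0, 6↦2, 7↦10, 8↦1, 9↦7, 10↦5]  zeros at y ∈ {5}
  x = 9: [0↦2, 1↦2, 2↦9, 3↦0, 4↦7, 5↦7, 6↦10, 7↦4, 8↦10, 9↦5, 10↦10]  zeros at y ∈ {3}
  x = 10: [0↦1, 1↦4, 2↦10, 3↦7, 4↦5, 5↦3, 6↦0, 7↦6, 8↦9, 9↦8, 10↦2]  zeros at y ∈ {6}
Collecting zeros: affine points = {(0, 1), (1, 1), (2, 0), (2, 10), (3, 5), (5, 5), (7, 0), (7, 4), (8, 5), (9, 3), (10, 6)}.
Total count |C(F_11)_aff| = 11.


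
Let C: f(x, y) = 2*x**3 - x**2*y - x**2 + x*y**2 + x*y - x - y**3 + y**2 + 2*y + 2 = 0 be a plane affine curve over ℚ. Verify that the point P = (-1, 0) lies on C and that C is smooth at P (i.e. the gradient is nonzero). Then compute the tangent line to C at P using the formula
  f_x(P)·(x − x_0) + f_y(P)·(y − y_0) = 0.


Tangent line at P: 7*x + 7 = 0.

Step 1: f(-1, 0) = 0, so P lies on C.
Step 2: partial derivatives
  f_x(x, y) = 6*x**2 - 2*x*y - 2*x + y**2 + y - 1, f_y(x, y) = -x**2 + 2*x*y + x - 3*y**2 + 2*y + 2.
  f_x(P) = 7, f_y(P) = 0 (gradient nonzero, so P is smooth).
Step 3: tangent line at P: 7·(x − -1) + 0·(y − 0) = 0.
Expanding: 7*x + 7 = 0.


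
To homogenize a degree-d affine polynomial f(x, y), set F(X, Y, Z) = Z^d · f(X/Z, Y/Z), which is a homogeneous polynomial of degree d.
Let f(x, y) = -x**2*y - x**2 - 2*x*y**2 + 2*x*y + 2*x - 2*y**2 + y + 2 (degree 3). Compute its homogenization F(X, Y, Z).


F(X, Y, Z) = -X**2*Y - X**2*Z - 2*X*Y**2 + 2*X*Y*Z + 2*X*Z**2 - 2*Y**2*Z + Y*Z**2 + 2*Z**3

deg(f) = 3.
Substitute x = X/Z, y = Y/Z into f, then multiply by Z^3.
  monomial -1·x^2·y^1 ↦ -1·X^2·Y^1·Z^0.
  monomial -1·x^2·y^0 ↦ -1·X^2·Y^0·Z^1.
  monomial -2·x^1·y^2 ↦ -2·X^1·Y^2·Z^0.
  monomial 2·x^1·y^1 ↦ 2·X^1·Y^1·Z^1.
  monomial 2·x^1·y^0 ↦ 2·X^1·Y^0·Z^2.
  monomial -2·x^0·y^2 ↦ -2·X^0·Y^2·Z^1.
  monomial 1·x^0·y^1 ↦ 1·X^0·Y^1·Z^2.
  monomial 2·x^0·y^0 ↦ 2·X^0·Y^0·Z^3.
Collecting: F(X, Y, Z) = -X**2*Y - X**2*Z - 2*X*Y**2 + 2*X*Y*Z + 2*X*Z**2 - 2*Y**2*Z + Y*Z**2 + 2*Z**3.


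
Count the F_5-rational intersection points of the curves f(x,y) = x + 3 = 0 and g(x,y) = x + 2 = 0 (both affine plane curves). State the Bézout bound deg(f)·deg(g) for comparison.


Common zeros: ∅; count = 0; Bézout bound = 1.

deg(f) = 1, deg(g) = 1, so Bézout bound = 1.
Scan x ∈ F_5. For each x, list the y ∈ F_5 with f(x, y) ≡ 0 and those with g(x, y) ≡ 0 (mod 5); the common zeros in that column are the intersection.
  x = 0: f ≡ 0 at y ∈ ∅; g ≡ 0 at y ∈ ∅; common: ∅.
  x = 1: f ≡ 0 at y ∈ ∅; g ≡ 0 at y ∈ ∅; common: ∅.
  x = 2: f ≡ 0 at y ∈ {0, 1, 2, 3, 4}; g ≡ 0 at y ∈ ∅; common: ∅.
  x = 3: f ≡ 0 at y ∈ ∅; g ≡ 0 at y ∈ {0, 1, 2, 3, 4}; common: ∅.
  x = 4: f ≡ 0 at y ∈ ∅; g ≡ 0 at y ∈ ∅; common: ∅.
Collecting: common zeros = ∅, so the count is 0.
Comparison with the Bézout bound: 0 ≤ 1 = deg(f)·deg(g), as expected for curves with no common component (the affine F_5-count falls short of the bound because intersections may lie at infinity, over extension fields, or carry multiplicity).


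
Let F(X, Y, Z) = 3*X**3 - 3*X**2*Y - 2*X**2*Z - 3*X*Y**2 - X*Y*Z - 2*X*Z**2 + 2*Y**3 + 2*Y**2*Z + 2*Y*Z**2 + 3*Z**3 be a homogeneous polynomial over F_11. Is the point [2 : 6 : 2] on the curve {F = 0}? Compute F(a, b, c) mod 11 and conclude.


F(2,6,2) ≡ 9 (mod 11); P is NOT on the curve.

Evaluate F(2, 6, 2) term-by-term (mod 11).
  3*X**3 ↦ 3·8·1·1 = 24
  -3*X**2*Y ↦ -3·4·6·1 = -72
  -2*X**2*Z ↦ -2·4·1·2 = -16
  -3*X*Y**2 ↦ -3·2·36·1 = -216
  -X*Y*Z ↦ -1·2·6·2 = -24
  -2*X*Z**2 ↦ -2·2·1·4 = -16
  2*Y**3 ↦ 2·1·216·1 = 432
  2*Y**2*Z ↦ 2·1·36·2 = 144
  2*Y*Z**2 ↦ 2·1·6·4 = 48
  3*Z**3 ↦ 3·1·1·8 = 24
Sum: F(2, 6, 2) = (24) + (-72) + (-16) + (-216) + (-24) + (-16) + (432) + (144) + (48) + (24) = 328.
Reducing mod 11: 328 ≡ 9 (mod 11).
Since F(a, b, c) ≡ 9 ≠ 0 (mod 11), P does NOT lie on the curve.


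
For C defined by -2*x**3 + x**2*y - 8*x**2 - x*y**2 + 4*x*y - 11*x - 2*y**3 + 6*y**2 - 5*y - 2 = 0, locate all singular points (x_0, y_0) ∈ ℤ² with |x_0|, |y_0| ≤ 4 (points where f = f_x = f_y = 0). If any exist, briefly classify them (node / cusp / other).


Singular points: {(-1, 1)}; classification: node.

Compute partial derivatives:
  f_x = -6*x**2 + 2*x*y - 16*x - y**2 + 4*y - 11.
  f_y = x**2 - 2*x*y + 4*x - 6*y**2 + 12*y - 5.
Scan x_0 ∈ {−4, ..., 4}. For each x_0, f_y(x_0, y) is a polynomial in y; find its integer roots y ∈ {−4, ..., 4}, then test f_x and f at those candidates.
  x = -4: f_y(-4, y) = -6*y**2 + 20*y - 5; no integer root y with |y| ≤ 4.
  x = -3: f_y(-3, y) = -6*y**2 + 18*y - 8; no integer root y with |y| ≤ 4.
  x = -2: f_y(-2, y) = -6*y**2 + 16*y - 9; no integer root y with |y| ≤ 4.
  x = -1: f_y(-1, y) = -6*y**2 + 14*y - 8; vanishes at y ∈ {1}. (-1, 1): f_x = 0, f = 0 — SINGULAR.
  x = 0: f_y(0, y) = -6*y**2 + 12*y - 5; no integer root y with |y| ≤ 4.
  x = 1: f_y(1, y) = -6*y**2 + 10*y; vanishes at y ∈ {0}. (1, 0): f_x = -33 ≠ 0.
  x = 2: f_y(2, y) = -6*y**2 + 8*y + 7; no integer root y with |y| ≤ 4.
  x = 3: f_y(3, y) = -6*y**2 + 6*y + 16; no integer root y with |y| ≤ 4.
  x = 4: f_y(4, y) = -6*y**2 + 4*y + 27; no integer root y with |y| ≤ 4.
Only singular point on the grid: (-1, 1).
Classify: substitute x = -1 + u, y = 1 + v and expand: f = -2*u**3 + u**2*v - u**2 - u*v**2 - 2*v**3 + v**2.
No constant or linear terms (consistent with a singular point). Quadratic part: -u**2 + v**2. Cubic part: -2*u**3 + u**2*v - u*v**2 - 2*v**3.
The quadratic part v**2 - u**2 = (v − u)(v + u) splits into two distinct linear factors, so there are two distinct tangent lines y − 1 = ±(x − -1) — this is a node (ordinary double point).
Classification: node.


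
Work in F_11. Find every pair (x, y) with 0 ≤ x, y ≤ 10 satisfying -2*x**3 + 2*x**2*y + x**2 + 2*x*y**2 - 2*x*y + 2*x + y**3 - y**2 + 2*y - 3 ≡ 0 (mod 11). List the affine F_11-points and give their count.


Affine F_11-points: {(2, 0), (3, 1), (3, 8), (4, 6), (8, 4), (9, 7)}; count = 6.

For each of the 121 pairs (x, y) ∈ F_11², evaluate f(x, y) mod 11. Record the zeros.
  x = 0: [0↦8, 1↦10, 2↦5, 3↦10, 4↦9, 5↦8, 6↦2, 7↦8, 8↦10, 9↦3, 10↦4]  zeros at y ∈ ∅
  x = 1: [0↦9, 1↦2, 2↦3, 3↦7, 4↦9, 5↦4, 6↦9, 7↦8, 8↦7, 9↦1, 10↦7]  zeros at y ∈ ∅
  x = 2: [0↦0, 1↦10, 2↦10, 3↦6, 4↦4, 5↦10, 6↦8, 7↦4, 8↦4, 9↦3, 10↦7]  zeros at y ∈ {0}
  x = 3: [0↦2, 1↦0, 2↦3, 3↦6, 4↦4, 5↦3, 6↦9, 7↦6, 8↦0, 9↦8, 10↦3]  zeros at y ∈ {1, 8}
  x = 4: [0↦3, 1↦4, 2↦3, 3↦6, 4↦8, 5↦4, 6↦0, 7↦2, 8↦5, 9↦4, 10↦5]  zeros at y ∈ {6}
  x = 5: [0↦2, 1↦10, 2↦9, 3↦5, 4↦4, 5↦1, 6↦2, 7↦2, 8↦7, 9↦1, 10↦1]  zeros at y ∈ ∅
  x = 6: [0↦9, 1↦6, 2↦9, 3↦2, 4↦2, 5↦4, 6↦3, 7↦5, 8↦5, 9↦9, 10↦1]  zeros at y ∈ ∅
  x = 7: [0↦1, 1↦2, 2↦2, 3↦7, 4↦1, 5↦1, 6↦2, 7↦10, 8↦9, 9↦5, 10↦4]  zeros at y ∈ ∅
  x = 8: [0↦10, 1↦8, 2↦9, 3↦8, 4↦0, 5↦2, 6↦9, 7↦5, 8↦7, 9↦10, 10↦9]  zeros at y ∈ {4}
  x = 9: [0↦2, 1↦1, 2↦7, 3↦4, 4↦9, 5↦6, 6↦1, 7↦0, 8↦9, 9↦1, 10↦4]  zeros at y ∈ {7}
  x = 10: [0↦9, 1↦2, 2↦6, 3↦5, 4↦5, 5↦1, 6↦10, 7↦5, 8↦3, 9↦10, 10↦10]  zeros at y ∈ ∅
Collecting zeros: affine points = {(2, 0), (3, 1), (3, 8), (4, 6), (8, 4), (9, 7)}.
Total count |C(F_11)_aff| = 6.


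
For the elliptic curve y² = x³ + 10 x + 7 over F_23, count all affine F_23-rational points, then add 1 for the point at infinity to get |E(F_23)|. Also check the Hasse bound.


Affine points = {(1, 8), (1, 15), (2, 9), (2, 14), (3, 8), (3, 15), (7, 11), (7, 12), (8, 1), (8, 22), (10, 7), (10, 16), (14, 4), (14, 19), (15, 6), (15, 17), (16, 10), (16, 13), (18, 4), (18, 19), (19, 8), (19, 15), (21, 5), (21, 18)}; affine count = 24; |E(F_23)| = 25.

Discriminant check: Δ ∝ 4a³ + 27b² = 4·10³ + 27·7² = 4·1000 + 27·49 ≡ 10 (mod 23). Nonzero ⇒ E is nonsingular.
For each x ∈ F_23, compute rhs = x³ + 10·x + 7 mod 23, then count y ∈ F_23 with y² ≡ rhs.
  x = 0: rhs = 7, matching y values: none (0 points).
  x = 1: rhs = 18, matching y values: 8, 15 (2 points).
  x = 2: rhs = 12, matching y values: 9, 14 (2 points).
  x = 3: rhs = 18, matching y values: 8, 15 (2 points).
  x = 4: rhs = 19, matching y values: none (0 points).
  x = 5: rhs = 21, matching y values: none (0 points).
  x = 6: rhs = 7, matching y values: none (0 points).
  x = 7: rhs = 6, matching y values: 11, 12 (2 points).
  x = 8: rhs = 1, matching y values: 1, 22 (2 points).
  x = 9: rhs = 21, matching y values: none (0 points).
  x = 10: rhs = 3, matching y values: 7, 16 (2 points).
  x = 11: rhs = 22, matching y values: none (0 points).
  x = 12: rhs = 15, matching y values: none (0 points).
  x = 13: rhs = 11, matching y values: none (0 points).
  x = 14: rhs = 16, matching y values: 4, 19 (2 points).
  x = 15: rhs = 13, matching y values: 6, 17 (2 points).
  x = 16: rhs = 8, matching y values: 10, 13 (2 points).
  x = 17: rhs = 7, matching y values: none (0 points).
  x = 18: rhs = 16, matching y values: 4, 19 (2 points).
  x = 19: rhs = 18, matching y values: 8, 15 (2 points).
  x = 20: rhs = 19, matching y values: none (0 points).
  x = 21: rhs = 2, matching y values: 5, 18 (2 points).
  x = 22: rhs = 19, matching y values: none (0 points).
Total affine count: 24.
Full point count |E(F_23)| = 24 + 1 = 25.
Hasse bound: |25 − (23+1)| = |1| = 1 ≤ 2√23 ≈ 9.5917 ✓.


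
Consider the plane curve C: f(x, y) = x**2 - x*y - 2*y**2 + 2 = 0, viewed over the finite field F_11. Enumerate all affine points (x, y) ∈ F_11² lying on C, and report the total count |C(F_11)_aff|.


Affine F_11-points: {(0, 1), (0, 10), (1, 1), (1, 4), (3, 0), (3, 4), (8, 0), (8, 7), (10, 7), (10, 10)}; count = 10.

For each of the 121 pairs (x, y) ∈ F_11², evaluate f(x, y) mod 11. Record the zeros.
  x = 0: [0↦2, 1↦0, 2↦5, 3↦6, 4↦3, 5↦7, 6↦7, 7↦3, 8↦6, 9↦5, 10↦0]  zeros at y ∈ {1, 10}
  x = 1: [0↦3, 1↦0, 2↦4, 3↦4, 4↦0, 5↦3, 6↦2, 7↦8, 8↦10, 9↦8, 10↦2]  zeros at y ∈ {1, 4}
  x = 2: [0↦6, 1↦2, 2↦5, 3↦4, 4↦10, 5↦1, 6↦10, 7↦4, 8↦5, 9↦2, 10↦6]  zeros at y ∈ ∅
  x = 3: [0↦0, 1↦6, 2↦8, 3↦6, 4↦0, 5↦1, 6↦9, 7↦2, 8↦2, 9↦9, 10↦1]  zeros at y ∈ {0, 4}
  x = 4: [0↦7, 1↦1, 2↦2, 3↦10, 4↦3, 5↦3, 6↦10, 7↦2, 8↦1, 9↦7, 10↦9]  zeros at y ∈ ∅
  x = 5: [0↦5, 1↦9, 2↦9, 3↦5, 4↦8, 5↦7, 6↦2, 7↦4, 8↦2, 9↦7, 10↦8]  zeros at y ∈ ∅
  x = 6: [0↦5, 1↦8, 2↦7, 3↦2, 4↦4, 5↦2, 6↦7, 7↦8, 8↦5, 9↦9, 10↦9]  zeros at y ∈ ∅
  x = 7: [0↦7, 1↦9, 2↦7, 3↦1, 4↦2, 5↦10, 6↦3, 7↦3, 8↦10, 9↦2, 10↦1]  zeros at y ∈ ∅
  x = 8: [0↦0, 1↦1, 2↦9, 3↦2, 4↦2, 5↦9, 6↦1, 7↦0, 8↦6, 9↦8, 10↦6]  zeros at y ∈ {0, 7}
  x = 9: [0↦6, 1↦6, 2↦2, 3↦5, 4↦4, 5↦10, 6↦1, 7↦10, 8↦4, 9↦5, 10↦2]  zeros at y ∈ ∅
  x = 10: [0↦3, 1↦2, 2↦8, 3↦10, 4↦8, 5↦2, 6↦3, 7↦0, 8↦4, 9↦4, 10↦0]  zeros at y ∈ {7, 10}
Collecting zeros: affine points = {(0, 1), (0, 10), (1, 1), (1, 4), (3, 0), (3, 4), (8, 0), (8, 7), (10, 7), (10, 10)}.
Total count |C(F_11)_aff| = 10.


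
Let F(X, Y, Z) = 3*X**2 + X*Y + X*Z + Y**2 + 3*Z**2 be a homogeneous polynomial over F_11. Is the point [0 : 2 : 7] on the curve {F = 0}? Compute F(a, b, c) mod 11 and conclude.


F(0,2,7) ≡ 8 (mod 11); P is NOT on the curve.

Evaluate F(0, 2, 7) term-by-term (mod 11).
  3*X**2 ↦ 3·0·1·1 = 0
  X*Y ↦ 1·0·2·1 = 0
  X*Z ↦ 1·0·1·7 = 0
  Y**2 ↦ 1·1·4·1 = 4
  3*Z**2 ↦ 3·1·1·49 = 147
Sum: F(0, 2, 7) = (0) + (0) + (0) + (4) + (147) = 151.
Reducing mod 11: 151 ≡ 8 (mod 11).
Since F(a, b, c) ≡ 8 ≠ 0 (mod 11), P does NOT lie on the curve.


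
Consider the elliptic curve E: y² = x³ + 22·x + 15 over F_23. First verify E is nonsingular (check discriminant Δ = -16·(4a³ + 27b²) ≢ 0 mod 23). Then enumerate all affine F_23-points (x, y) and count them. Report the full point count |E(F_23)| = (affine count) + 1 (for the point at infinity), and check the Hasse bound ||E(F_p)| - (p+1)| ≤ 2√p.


Affine points = {(3, 4), (3, 19), (4, 11), (4, 12), (6, 8), (6, 15), (7, 11), (7, 12), (8, 6), (8, 17), (10, 4), (10, 19), (11, 1), (11, 22), (12, 11), (12, 12), (14, 10), (14, 13), (16, 1), (16, 22), (17, 9), (17, 14), (19, 1), (19, 22), (21, 3), (21, 20)}; affine count = 26; |E(F_23)| = 27.

Discriminant check: Δ ∝ 4a³ + 27b² = 4·22³ + 27·15² = 4·10648 + 27·225 ≡ 22 (mod 23). Nonzero ⇒ E is nonsingular.
For each x ∈ F_23, compute rhs = x³ + 22·x + 15 mod 23, then count y ∈ F_23 with y² ≡ rhs.
  x = 0: rhs = 15, matching y values: none (0 points).
  x = 1: rhs = 15, matching y values: none (0 points).
  x = 2: rhs = 21, matching y values: none (0 points).
  x = 3: rhs = 16, matching y values: 4, 19 (2 points).
  x = 4: rhs = 6, matching y values: 11, 12 (2 points).
  x = 5: rhs = 20, matching y values: none (0 points).
  x = 6: rhs = 18, matching y values: 8, 15 (2 points).
  x = 7: rhs = 6, matching y values: 11, 12 (2 points).
  x = 8: rhs = 13, matching y values: 6, 17 (2 points).
  x = 9: rhs = 22, matching y values: none (0 points).
  x = 10: rhs = 16, matching y values: 4, 19 (2 points).
  x = 11: rhs = 1, matching y values: 1, 22 (2 points).
  x = 12: rhs = 6, matching y values: 11, 12 (2 points).
  x = 13: rhs = 14, matching y values: none (0 points).
  x = 14: rhs = 8, matching y values: 10, 13 (2 points).
  x = 15: rhs = 17, matching y values: none (0 points).
  x = 16: rhs = 1, matching y values: 1, 22 (2 points).
  x = 17: rhs = 12, matching y values: 9, 14 (2 points).
  x = 18: rhs = 10, matching y values: none (0 points).
  x = 19: rhs = 1, matching y values: 1, 22 (2 points).
  x = 20: rhs = 14, matching y values: none (0 points).
  x = 21: rhs = 9, matching y values: 3, 20 (2 points).
  x = 22: rhs = 15, matching y values: none (0 points).
Total affine count: 26.
Full point count |E(F_23)| = 26 + 1 = 27.
Hasse bound: |27 − (23+1)| = |3| = 3 ≤ 2√23 ≈ 9.5917 ✓.


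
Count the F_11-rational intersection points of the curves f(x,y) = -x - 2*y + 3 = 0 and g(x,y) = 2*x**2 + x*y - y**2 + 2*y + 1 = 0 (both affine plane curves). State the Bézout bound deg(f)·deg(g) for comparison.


Common zeros: {(7, 9), (9, 8)}; count = 2; Bézout bound = 2.

deg(f) = 1, deg(g) = 2, so Bézout bound = 2.
Scan x ∈ F_11. For each x, list the y ∈ F_11 with f(x, y) ≡ 0 and those with g(x, y) ≡ 0 (mod 11); the common zeros in that column are the intersection.
  x = 0: f ≡ 0 at y ∈ {7}; g ≡ 0 at y ∈ ∅; common: ∅.
  x = 1: f ≡ 0 at y ∈ {1}; g ≡ 0 at y ∈ ∅; common: ∅.
  x = 2: f ≡ 0 at y ∈ {6}; g ≡ 0 at y ∈ ∅; common: ∅.
  x = 3: f ≡ 0 at y ∈ {0}; g ≡ 0 at y ∈ ∅; common: ∅.
  x = 4: f ≡ 0 at y ∈ {5}; g ≡ 0 at y ∈ {0, 6}; common: ∅.
  x = 5: f ≡ 0 at y ∈ {10}; g ≡ 0 at y ∈ {9}; common: ∅.
  x = 6: f ≡ 0 at y ∈ {4}; g ≡ 0 at y ∈ {3, 5}; common: ∅.
  x = 7: f ≡ 0 at y ∈ {9}; g ≡ 0 at y ∈ {0, 9}; common: {9}.
  x = 8: f ≡ 0 at y ∈ {3}; g ≡ 0 at y ∈ {5}; common: ∅.
  x = 9: f ≡ 0 at y ∈ {8}; g ≡ 0 at y ∈ {3, 8}; common: {8}.
  x = 10: f ≡ 0 at y ∈ {2}; g ≡ 0 at y ∈ ∅; common: ∅.
Collecting: common zeros = {(7, 9), (9, 8)}, so the count is 2.
Comparison with the Bézout bound: 2 ≤ 2 = deg(f)·deg(g), as expected for curves with no common component (the bound is attained).
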